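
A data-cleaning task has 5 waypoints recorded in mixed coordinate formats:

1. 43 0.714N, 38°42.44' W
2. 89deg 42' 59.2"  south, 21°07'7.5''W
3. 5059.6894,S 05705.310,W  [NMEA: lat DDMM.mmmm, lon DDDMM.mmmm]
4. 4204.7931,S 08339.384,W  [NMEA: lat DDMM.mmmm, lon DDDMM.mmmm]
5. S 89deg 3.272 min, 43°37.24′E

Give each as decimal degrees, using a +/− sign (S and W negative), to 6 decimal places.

Point 1:
  Latitude: 43 + 0.714/60 = 43.0119000
  N ⇒ keep positive
  Lon: 38 + 42.44/60 = 38.7073333
  hemisphere W, so the sign is −
Point 2:
  Latitude: 89 + 42/60 + 59.2/3600 = 89.7164444
  S → negative
  Lon: 21 + 7/60 + 7.5/3600 = 21.1187500
  hemisphere W, so the sign is −
Point 3:
  Latitude: split at 2 digits → 50° and 59.6894′; 50 + 59.6894/60 = 50.9948233
  S ⇒ negate
  Longitude: split at 3 digits → 057° and 5.31′; 57 + 5.31/60 = 57.0885000
  hemisphere W, so the sign is −
Point 4:
  φ: degrees = first 2 digits = 42, minutes = 4.7931; 42 + 4.7931/60 = 42.0798850
  S ⇒ negate
  Longitude: degrees = first 3 digits = 83, minutes = 39.384; 83 + 39.384/60 = 83.6564000
  hemisphere W, so the sign is −
Point 5:
  φ: 89 + 3.272/60 = 89.0545333
  S → negative
  Longitude: 43 + 37.24/60 = 43.6206667
  E → positive

1. 43.011900, -38.707333
2. -89.716444, -21.118750
3. -50.994823, -57.088500
4. -42.079885, -83.656400
5. -89.054533, 43.620667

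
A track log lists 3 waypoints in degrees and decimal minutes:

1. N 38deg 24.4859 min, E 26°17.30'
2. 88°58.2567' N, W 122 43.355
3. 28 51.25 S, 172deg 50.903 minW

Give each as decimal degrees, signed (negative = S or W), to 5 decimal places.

1. 38.40810, 26.28833
2. 88.97095, -122.72258
3. -28.85417, -172.84838

Point 1:
  Latitude: 24.4859′ = 0.408098°; total 38.408098
  N → positive
  Longitude: 26 + 17.3/60 = 26.288333
  E → positive
Point 2:
  Latitude: 58.2567′ = 0.970945°; total 88.970945
  N → positive
  Longitude: 122 + 43.355/60 = 122.722583
  W ⇒ negate
Point 3:
  φ: 51.25′ = 0.854167°; total 28.854167
  S → negative
  Lon: 50.903′ = 0.848383°; total 172.848383
  W ⇒ negate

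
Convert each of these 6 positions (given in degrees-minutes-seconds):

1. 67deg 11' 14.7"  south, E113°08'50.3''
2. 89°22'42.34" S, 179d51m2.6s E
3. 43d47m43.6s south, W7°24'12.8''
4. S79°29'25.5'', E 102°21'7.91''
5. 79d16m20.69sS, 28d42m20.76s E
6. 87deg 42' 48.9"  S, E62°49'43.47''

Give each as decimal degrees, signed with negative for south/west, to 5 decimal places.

Point 1:
  Lat: 67 + 11/60 + 14.7/3600 = 67.187417
  S ⇒ negate
  λ: 113 + 8/60 + 50.3/3600 = 113.147306
  E ⇒ keep positive
Point 2:
  Latitude: 22′ + 42.34″ = 22.70567′; 89 + 22.70567/60 = 89.378428
  hemisphere S, so the sign is −
  Lon: 179 + 51/60 + 2.6/3600 = 179.850722
  E → positive
Point 3:
  φ: 43° + 47/60 + 43.6/3600 = 43 + 0.783333 + 0.012111 = 43.795444
  S ⇒ negate
  Longitude: 7 + 24/60 + 12.8/3600 = 7.403556
  W ⇒ negate
Point 4:
  Lat: 29′ + 25.5″ = 29.42500′; 79 + 29.42500/60 = 79.490417
  S ⇒ negate
  Lon: 102 + 21/60 + 7.91/3600 = 102.352197
  E ⇒ keep positive
Point 5:
  φ: 16′ + 20.69″ = 16.34483′; 79 + 16.34483/60 = 79.272414
  S → negative
  Lon: 42′ + 20.76″ = 42.34600′; 28 + 42.34600/60 = 28.705767
  E ⇒ keep positive
Point 6:
  φ: 42′ + 48.9″ = 42.81500′; 87 + 42.81500/60 = 87.713583
  hemisphere S, so the sign is −
  λ: 49′ + 43.47″ = 49.72450′; 62 + 49.72450/60 = 62.828742
  E → positive

1. -67.18742, 113.14731
2. -89.37843, 179.85072
3. -43.79544, -7.40356
4. -79.49042, 102.35220
5. -79.27241, 28.70577
6. -87.71358, 62.82874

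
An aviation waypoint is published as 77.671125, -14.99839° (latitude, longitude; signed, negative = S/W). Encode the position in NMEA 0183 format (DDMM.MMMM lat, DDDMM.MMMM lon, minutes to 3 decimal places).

7740.268,N / 01459.903,W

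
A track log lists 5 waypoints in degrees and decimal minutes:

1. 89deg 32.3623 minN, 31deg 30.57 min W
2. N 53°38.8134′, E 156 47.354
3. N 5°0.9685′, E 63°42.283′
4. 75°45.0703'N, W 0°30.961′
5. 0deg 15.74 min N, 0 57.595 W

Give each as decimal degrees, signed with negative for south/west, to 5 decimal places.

1. 89.53937, -31.50950
2. 53.64689, 156.78923
3. 5.01614, 63.70472
4. 75.75117, -0.51602
5. 0.26233, -0.95992

Point 1:
  Lat: 89 + 32.3623/60 = 89.539372
  N ⇒ keep positive
  λ: 31 + 30.57/60 = 31.509500
  W → negative
Point 2:
  φ: 53 + 38.8134/60 = 53.646890
  N → positive
  Longitude: 156 + 47.354/60 = 156.789233
  E → positive
Point 3:
  Latitude: 0.9685′ = 0.016142°; total 5.016142
  N ⇒ keep positive
  λ: 63 + 42.283/60 = 63.704717
  E → positive
Point 4:
  Latitude: 45.0703′ = 0.751172°; total 75.751172
  N → positive
  Lon: 30.961′ = 0.516017°; total 0.516017
  hemisphere W, so the sign is −
Point 5:
  Latitude: 15.74′ = 0.262333°; total 0.262333
  N ⇒ keep positive
  λ: 0 + 57.595/60 = 0.959917
  W → negative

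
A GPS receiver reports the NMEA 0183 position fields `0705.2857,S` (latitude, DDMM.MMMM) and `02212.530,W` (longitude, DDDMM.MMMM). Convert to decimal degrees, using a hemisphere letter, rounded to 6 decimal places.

7.088095° S, 22.208833° W

φ: degrees = first 2 digits = 7, minutes = 5.2857; 7 + 5.2857/60 = 7.0880950
λ: degrees = first 3 digits = 22, minutes = 12.53; 22 + 12.53/60 = 22.2088333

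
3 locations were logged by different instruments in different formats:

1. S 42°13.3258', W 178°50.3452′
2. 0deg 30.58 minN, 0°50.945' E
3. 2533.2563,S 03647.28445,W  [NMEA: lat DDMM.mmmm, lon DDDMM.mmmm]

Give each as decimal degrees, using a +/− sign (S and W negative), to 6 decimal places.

Point 1:
  Lat: 13.3258′ = 0.222097°; total 42.2220967
  hemisphere S, so the sign is −
  Lon: 178 + 50.3452/60 = 178.8390867
  W → negative
Point 2:
  φ: 0 + 30.58/60 = 0.5096667
  N → positive
  Longitude: 50.945′ = 0.849083°; total 0.8490833
  E → positive
Point 3:
  φ: split at 2 digits → 25° and 33.2563′; 25 + 33.2563/60 = 25.5542717
  hemisphere S, so the sign is −
  Longitude: split at 3 digits → 036° and 47.28445′; 36 + 47.28445/60 = 36.7880742
  hemisphere W, so the sign is −

1. -42.222097, -178.839087
2. 0.509667, 0.849083
3. -25.554272, -36.788074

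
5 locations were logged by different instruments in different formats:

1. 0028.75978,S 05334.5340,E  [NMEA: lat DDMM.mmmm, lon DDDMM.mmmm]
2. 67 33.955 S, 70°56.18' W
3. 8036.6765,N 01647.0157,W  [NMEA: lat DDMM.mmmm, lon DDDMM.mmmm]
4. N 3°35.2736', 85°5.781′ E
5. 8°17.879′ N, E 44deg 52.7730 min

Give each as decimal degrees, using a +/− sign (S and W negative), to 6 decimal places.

1. -0.479330, 53.575567
2. -67.565917, -70.936333
3. 80.611275, -16.783595
4. 3.587893, 85.096350
5. 8.297983, 44.879550

Point 1:
  Latitude: split at 2 digits → 00° and 28.75978′; 0 + 28.75978/60 = 0.4793297
  S ⇒ negate
  Lon: split at 3 digits → 053° and 34.534′; 53 + 34.534/60 = 53.5755667
  E ⇒ keep positive
Point 2:
  Lat: 33.955′ = 0.565917°; total 67.5659167
  hemisphere S, so the sign is −
  Lon: 56.18′ = 0.936333°; total 70.9363333
  hemisphere W, so the sign is −
Point 3:
  Latitude: split at 2 digits → 80° and 36.6765′; 80 + 36.6765/60 = 80.6112750
  N → positive
  Lon: degrees = first 3 digits = 16, minutes = 47.0157; 16 + 47.0157/60 = 16.7835950
  hemisphere W, so the sign is −
Point 4:
  Latitude: 35.2736′ = 0.587893°; total 3.5878933
  N ⇒ keep positive
  λ: 5.781′ = 0.096350°; total 85.0963500
  E ⇒ keep positive
Point 5:
  φ: 17.879′ = 0.297983°; total 8.2979833
  N → positive
  Longitude: 44 + 52.773/60 = 44.8795500
  E → positive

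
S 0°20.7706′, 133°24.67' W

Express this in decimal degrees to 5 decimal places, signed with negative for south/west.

-0.34618, -133.41117

Latitude: 0 + 20.7706/60 = 0.346177
hemisphere S, so the sign is −
Lon: 133 + 24.67/60 = 133.411167
hemisphere W, so the sign is −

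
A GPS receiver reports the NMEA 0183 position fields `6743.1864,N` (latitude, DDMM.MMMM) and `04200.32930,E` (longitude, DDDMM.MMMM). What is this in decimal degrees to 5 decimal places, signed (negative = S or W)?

φ: split at 2 digits → 67° and 43.1864′; 67 + 43.1864/60 = 67.719773
N ⇒ keep positive
Lon: split at 3 digits → 042° and 0.3293′; 42 + 0.3293/60 = 42.005488
E → positive

67.71977, 42.00549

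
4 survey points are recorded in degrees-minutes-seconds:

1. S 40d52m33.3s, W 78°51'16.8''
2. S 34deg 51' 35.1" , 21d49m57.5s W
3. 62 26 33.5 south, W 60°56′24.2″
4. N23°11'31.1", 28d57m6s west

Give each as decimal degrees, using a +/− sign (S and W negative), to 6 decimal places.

1. -40.875917, -78.854667
2. -34.859750, -21.832639
3. -62.442639, -60.940056
4. 23.191972, -28.951667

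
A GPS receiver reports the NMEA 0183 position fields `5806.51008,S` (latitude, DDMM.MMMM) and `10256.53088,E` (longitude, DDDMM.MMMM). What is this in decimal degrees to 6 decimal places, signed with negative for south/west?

Latitude: split at 2 digits → 58° and 6.51008′; 58 + 6.51008/60 = 58.1085013
S → negative
Lon: degrees = first 3 digits = 102, minutes = 56.53088; 102 + 56.53088/60 = 102.9421813
E → positive

-58.108501, 102.942181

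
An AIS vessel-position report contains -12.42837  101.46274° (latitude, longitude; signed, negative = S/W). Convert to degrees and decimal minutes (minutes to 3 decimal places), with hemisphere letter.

Latitude is negative → S; |value| = 12.428370
Latitude: 12° + 0.428370 × 60 = 12° 25.70220′
Lon: 101° + 0.462740 × 60 = 101° 27.76440′

12° 25.702′ S, 101° 27.764′ E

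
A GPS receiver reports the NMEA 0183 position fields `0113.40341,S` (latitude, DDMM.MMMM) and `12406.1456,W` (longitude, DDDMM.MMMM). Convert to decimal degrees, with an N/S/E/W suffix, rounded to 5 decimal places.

φ: degrees = first 2 digits = 1, minutes = 13.40341; 1 + 13.40341/60 = 1.223390
λ: split at 3 digits → 124° and 6.1456′; 124 + 6.1456/60 = 124.102427

1.22339° S, 124.10243° W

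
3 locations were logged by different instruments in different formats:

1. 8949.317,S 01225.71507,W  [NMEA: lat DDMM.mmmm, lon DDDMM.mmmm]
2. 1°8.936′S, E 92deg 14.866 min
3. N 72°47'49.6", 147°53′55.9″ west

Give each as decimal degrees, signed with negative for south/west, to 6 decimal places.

1. -89.821950, -12.428585
2. -1.148933, 92.247767
3. 72.797111, -147.898861

Point 1:
  Latitude: split at 2 digits → 89° and 49.317′; 89 + 49.317/60 = 89.8219500
  hemisphere S, so the sign is −
  λ: split at 3 digits → 012° and 25.71507′; 12 + 25.71507/60 = 12.4285845
  W → negative
Point 2:
  Lat: 8.936′ = 0.148933°; total 1.1489333
  hemisphere S, so the sign is −
  Lon: 92 + 14.866/60 = 92.2477667
  E ⇒ keep positive
Point 3:
  Lat: 47′ + 49.6″ = 47.82667′; 72 + 47.82667/60 = 72.7971111
  N → positive
  Longitude: 147° + 53/60 + 55.9/3600 = 147 + 0.883333 + 0.015528 = 147.8988611
  W → negative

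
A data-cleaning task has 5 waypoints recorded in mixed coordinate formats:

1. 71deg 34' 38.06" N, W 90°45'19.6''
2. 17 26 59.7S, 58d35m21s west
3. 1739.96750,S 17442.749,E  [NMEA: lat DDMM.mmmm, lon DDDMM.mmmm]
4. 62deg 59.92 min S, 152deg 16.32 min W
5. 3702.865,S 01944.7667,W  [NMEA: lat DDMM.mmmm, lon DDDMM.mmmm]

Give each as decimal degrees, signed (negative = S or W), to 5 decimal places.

1. 71.57724, -90.75544
2. -17.44992, -58.58917
3. -17.66613, 174.71248
4. -62.99867, -152.27200
5. -37.04775, -19.74611

Point 1:
  Latitude: 71° + 34/60 + 38.06/3600 = 71 + 0.566667 + 0.010572 = 71.577239
  N → positive
  Lon: 90 + 45/60 + 19.6/3600 = 90.755444
  W → negative
Point 2:
  Latitude: 26′ + 59.7″ = 26.99500′; 17 + 26.99500/60 = 17.449917
  hemisphere S, so the sign is −
  Lon: 35′ + 21″ = 35.35000′; 58 + 35.35000/60 = 58.589167
  W ⇒ negate
Point 3:
  φ: degrees = first 2 digits = 17, minutes = 39.9675; 17 + 39.9675/60 = 17.666125
  hemisphere S, so the sign is −
  λ: degrees = first 3 digits = 174, minutes = 42.749; 174 + 42.749/60 = 174.712483
  E ⇒ keep positive
Point 4:
  φ: 59.92′ = 0.998667°; total 62.998667
  S ⇒ negate
  λ: 152 + 16.32/60 = 152.272000
  W → negative
Point 5:
  Lat: split at 2 digits → 37° and 2.865′; 37 + 2.865/60 = 37.047750
  S → negative
  Lon: split at 3 digits → 019° and 44.7667′; 19 + 44.7667/60 = 19.746112
  W ⇒ negate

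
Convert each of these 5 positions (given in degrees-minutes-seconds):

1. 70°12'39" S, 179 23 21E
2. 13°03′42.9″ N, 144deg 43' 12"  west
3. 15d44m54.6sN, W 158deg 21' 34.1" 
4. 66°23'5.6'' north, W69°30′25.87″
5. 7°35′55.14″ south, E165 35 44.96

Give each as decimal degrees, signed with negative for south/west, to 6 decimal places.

Point 1:
  Lat: 70° + 12/60 + 39/3600 = 70 + 0.200000 + 0.010833 = 70.2108333
  hemisphere S, so the sign is −
  Longitude: 179° + 23/60 + 21/3600 = 179 + 0.383333 + 0.005833 = 179.3891667
  E ⇒ keep positive
Point 2:
  Lat: 13 + 3/60 + 42.9/3600 = 13.0619167
  N ⇒ keep positive
  Lon: 43′ + 12″ = 43.20000′; 144 + 43.20000/60 = 144.7200000
  W ⇒ negate
Point 3:
  Latitude: 15° + 44/60 + 54.6/3600 = 15 + 0.733333 + 0.015167 = 15.7485000
  N → positive
  Lon: 158 + 21/60 + 34.1/3600 = 158.3594722
  W → negative
Point 4:
  Latitude: 66 + 23/60 + 5.6/3600 = 66.3848889
  N ⇒ keep positive
  Lon: 69 + 30/60 + 25.87/3600 = 69.5071861
  W → negative
Point 5:
  Latitude: 7 + 35/60 + 55.14/3600 = 7.5986500
  S ⇒ negate
  Lon: 165° + 35/60 + 44.96/3600 = 165 + 0.583333 + 0.012489 = 165.5958222
  E → positive

1. -70.210833, 179.389167
2. 13.061917, -144.720000
3. 15.748500, -158.359472
4. 66.384889, -69.507186
5. -7.598650, 165.595822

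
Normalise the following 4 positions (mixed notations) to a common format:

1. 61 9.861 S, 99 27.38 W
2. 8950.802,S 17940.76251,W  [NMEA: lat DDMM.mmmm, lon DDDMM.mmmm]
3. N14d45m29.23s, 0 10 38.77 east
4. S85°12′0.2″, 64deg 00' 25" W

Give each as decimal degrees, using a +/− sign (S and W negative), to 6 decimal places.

1. -61.164350, -99.456333
2. -89.846700, -179.679375
3. 14.758119, 0.177436
4. -85.200056, -64.006944

Point 1:
  φ: 61 + 9.861/60 = 61.1643500
  S ⇒ negate
  Lon: 27.38′ = 0.456333°; total 99.4563333
  W ⇒ negate
Point 2:
  Latitude: split at 2 digits → 89° and 50.802′; 89 + 50.802/60 = 89.8467000
  S ⇒ negate
  Longitude: split at 3 digits → 179° and 40.76251′; 179 + 40.76251/60 = 179.6793752
  hemisphere W, so the sign is −
Point 3:
  Latitude: 14° + 45/60 + 29.23/3600 = 14 + 0.750000 + 0.008119 = 14.7581194
  N → positive
  Longitude: 0 + 10/60 + 38.77/3600 = 0.1774361
  E → positive
Point 4:
  Lat: 85 + 12/60 + 0.2/3600 = 85.2000556
  S → negative
  Longitude: 64° + 0/60 + 25/3600 = 64 + 0.000000 + 0.006944 = 64.0069444
  hemisphere W, so the sign is −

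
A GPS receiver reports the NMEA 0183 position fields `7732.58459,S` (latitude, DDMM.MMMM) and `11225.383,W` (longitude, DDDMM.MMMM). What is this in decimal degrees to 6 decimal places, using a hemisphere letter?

77.543077° S, 112.423050° W

Latitude: split at 2 digits → 77° and 32.58459′; 77 + 32.58459/60 = 77.5430765
Longitude: split at 3 digits → 112° and 25.383′; 112 + 25.383/60 = 112.4230500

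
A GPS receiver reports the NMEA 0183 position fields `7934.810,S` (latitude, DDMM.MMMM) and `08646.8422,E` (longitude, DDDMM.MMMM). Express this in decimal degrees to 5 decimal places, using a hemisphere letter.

79.58017° S, 86.78070° E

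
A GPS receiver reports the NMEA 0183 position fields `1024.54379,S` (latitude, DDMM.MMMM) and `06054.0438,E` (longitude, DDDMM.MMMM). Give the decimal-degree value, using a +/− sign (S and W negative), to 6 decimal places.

-10.409063, 60.900730

Lat: degrees = first 2 digits = 10, minutes = 24.54379; 10 + 24.54379/60 = 10.4090632
hemisphere S, so the sign is −
Longitude: split at 3 digits → 060° and 54.0438′; 60 + 54.0438/60 = 60.9007300
E ⇒ keep positive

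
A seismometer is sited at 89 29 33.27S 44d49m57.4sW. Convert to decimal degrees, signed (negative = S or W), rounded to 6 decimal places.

φ: 89 + 29/60 + 33.27/3600 = 89.4925750
S → negative
Lon: 49′ + 57.4″ = 49.95667′; 44 + 49.95667/60 = 44.8326111
W → negative

-89.492575, -44.832611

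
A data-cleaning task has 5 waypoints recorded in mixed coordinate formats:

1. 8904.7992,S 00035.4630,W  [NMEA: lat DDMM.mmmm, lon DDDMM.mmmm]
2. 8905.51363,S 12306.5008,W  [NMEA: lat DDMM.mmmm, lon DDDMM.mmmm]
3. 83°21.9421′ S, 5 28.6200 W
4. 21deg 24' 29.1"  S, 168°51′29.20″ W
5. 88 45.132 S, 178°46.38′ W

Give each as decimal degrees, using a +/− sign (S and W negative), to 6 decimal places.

1. -89.079987, -0.591050
2. -89.091894, -123.108347
3. -83.365702, -5.477000
4. -21.408083, -168.858111
5. -88.752200, -178.773000

Point 1:
  φ: split at 2 digits → 89° and 4.7992′; 89 + 4.7992/60 = 89.0799867
  S → negative
  λ: split at 3 digits → 000° and 35.463′; 0 + 35.463/60 = 0.5910500
  W ⇒ negate
Point 2:
  φ: degrees = first 2 digits = 89, minutes = 5.51363; 89 + 5.51363/60 = 89.0918938
  S → negative
  Lon: degrees = first 3 digits = 123, minutes = 6.5008; 123 + 6.5008/60 = 123.1083467
  W → negative
Point 3:
  Latitude: 21.9421′ = 0.365702°; total 83.3657017
  S ⇒ negate
  λ: 5 + 28.62/60 = 5.4770000
  W → negative
Point 4:
  φ: 21 + 24/60 + 29.1/3600 = 21.4080833
  hemisphere S, so the sign is −
  Lon: 168° + 51/60 + 29.2/3600 = 168 + 0.850000 + 0.008111 = 168.8581111
  hemisphere W, so the sign is −
Point 5:
  Latitude: 45.132′ = 0.752200°; total 88.7522000
  S ⇒ negate
  Longitude: 46.38′ = 0.773000°; total 178.7730000
  W ⇒ negate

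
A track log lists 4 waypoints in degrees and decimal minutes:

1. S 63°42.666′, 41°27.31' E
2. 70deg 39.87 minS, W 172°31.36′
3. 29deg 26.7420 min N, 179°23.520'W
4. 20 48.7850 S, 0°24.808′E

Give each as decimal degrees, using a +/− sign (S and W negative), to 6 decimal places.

Point 1:
  Lat: 63 + 42.666/60 = 63.7111000
  hemisphere S, so the sign is −
  Longitude: 27.31′ = 0.455167°; total 41.4551667
  E ⇒ keep positive
Point 2:
  Latitude: 70 + 39.87/60 = 70.6645000
  hemisphere S, so the sign is −
  Longitude: 31.36′ = 0.522667°; total 172.5226667
  W → negative
Point 3:
  Lat: 26.742′ = 0.445700°; total 29.4457000
  N → positive
  λ: 179 + 23.52/60 = 179.3920000
  W → negative
Point 4:
  φ: 48.785′ = 0.813083°; total 20.8130833
  S ⇒ negate
  Lon: 0 + 24.808/60 = 0.4134667
  E → positive

1. -63.711100, 41.455167
2. -70.664500, -172.522667
3. 29.445700, -179.392000
4. -20.813083, 0.413467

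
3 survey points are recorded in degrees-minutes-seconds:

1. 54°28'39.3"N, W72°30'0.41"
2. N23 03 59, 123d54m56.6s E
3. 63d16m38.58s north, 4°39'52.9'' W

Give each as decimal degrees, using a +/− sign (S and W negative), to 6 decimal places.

1. 54.477583, -72.500114
2. 23.066389, 123.915722
3. 63.277383, -4.664694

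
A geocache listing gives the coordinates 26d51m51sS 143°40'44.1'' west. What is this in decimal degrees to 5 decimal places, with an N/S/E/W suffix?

Lat: 51′ + 51″ = 51.85000′; 26 + 51.85000/60 = 26.864167
Lon: 143° + 40/60 + 44.1/3600 = 143 + 0.666667 + 0.012250 = 143.678917

26.86417° S, 143.67892° W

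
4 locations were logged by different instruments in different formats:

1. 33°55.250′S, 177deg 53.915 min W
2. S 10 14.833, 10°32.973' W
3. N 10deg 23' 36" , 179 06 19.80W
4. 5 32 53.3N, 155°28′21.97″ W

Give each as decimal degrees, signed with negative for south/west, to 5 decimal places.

1. -33.92083, -177.89858
2. -10.24722, -10.54955
3. 10.39333, -179.10550
4. 5.54814, -155.47277

Point 1:
  Lat: 55.25′ = 0.920833°; total 33.920833
  S → negative
  Lon: 177 + 53.915/60 = 177.898583
  hemisphere W, so the sign is −
Point 2:
  Latitude: 14.833′ = 0.247217°; total 10.247217
  S ⇒ negate
  Longitude: 32.973′ = 0.549550°; total 10.549550
  W ⇒ negate
Point 3:
  Latitude: 10° + 23/60 + 36/3600 = 10 + 0.383333 + 0.010000 = 10.393333
  N ⇒ keep positive
  Longitude: 6′ + 19.8″ = 6.33000′; 179 + 6.33000/60 = 179.105500
  hemisphere W, so the sign is −
Point 4:
  Latitude: 5° + 32/60 + 53.3/3600 = 5 + 0.533333 + 0.014806 = 5.548139
  N ⇒ keep positive
  Lon: 155° + 28/60 + 21.97/3600 = 155 + 0.466667 + 0.006103 = 155.472769
  hemisphere W, so the sign is −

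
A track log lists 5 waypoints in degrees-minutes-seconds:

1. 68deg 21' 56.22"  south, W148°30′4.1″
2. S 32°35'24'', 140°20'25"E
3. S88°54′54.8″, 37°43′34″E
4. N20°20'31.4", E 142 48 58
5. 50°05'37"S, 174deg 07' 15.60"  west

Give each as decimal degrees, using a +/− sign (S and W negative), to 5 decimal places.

1. -68.36562, -148.50114
2. -32.59000, 140.34028
3. -88.91522, 37.72611
4. 20.34206, 142.81611
5. -50.09361, -174.12100

Point 1:
  φ: 21′ + 56.22″ = 21.93700′; 68 + 21.93700/60 = 68.365617
  S → negative
  Longitude: 148 + 30/60 + 4.1/3600 = 148.501139
  W ⇒ negate
Point 2:
  Latitude: 32 + 35/60 + 24/3600 = 32.590000
  S ⇒ negate
  Longitude: 140° + 20/60 + 25/3600 = 140 + 0.333333 + 0.006944 = 140.340278
  E → positive
Point 3:
  Lat: 54′ + 54.8″ = 54.91333′; 88 + 54.91333/60 = 88.915222
  S ⇒ negate
  λ: 37 + 43/60 + 34/3600 = 37.726111
  E ⇒ keep positive
Point 4:
  Latitude: 20 + 20/60 + 31.4/3600 = 20.342056
  N → positive
  λ: 142 + 48/60 + 58/3600 = 142.816111
  E → positive
Point 5:
  φ: 50 + 5/60 + 37/3600 = 50.093611
  hemisphere S, so the sign is −
  λ: 7′ + 15.6″ = 7.26000′; 174 + 7.26000/60 = 174.121000
  hemisphere W, so the sign is −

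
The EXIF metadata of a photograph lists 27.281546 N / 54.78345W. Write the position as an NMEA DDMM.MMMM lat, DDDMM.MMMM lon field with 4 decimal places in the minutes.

2716.8928,N / 05447.0070,W

Latitude: 27° + 0.281546 × 60 = 27° 16.892760′
Lon: fractional part 0.783450 → 47.007000 minutes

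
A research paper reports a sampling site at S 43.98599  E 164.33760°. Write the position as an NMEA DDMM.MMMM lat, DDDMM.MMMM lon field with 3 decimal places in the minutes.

Latitude: fractional part 0.985990 → 59.15940 minutes
Lon: 164° + 0.337600 × 60 = 164° 20.25600′

4359.159,S / 16420.256,E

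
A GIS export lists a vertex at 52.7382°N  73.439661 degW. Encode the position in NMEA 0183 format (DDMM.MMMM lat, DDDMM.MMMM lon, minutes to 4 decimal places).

Lat: 52° + 0.738200 × 60 = 52° 44.292000′
Lon: 73° + 0.439661 × 60 = 73° 26.379660′

5244.2920,N / 07326.3797,W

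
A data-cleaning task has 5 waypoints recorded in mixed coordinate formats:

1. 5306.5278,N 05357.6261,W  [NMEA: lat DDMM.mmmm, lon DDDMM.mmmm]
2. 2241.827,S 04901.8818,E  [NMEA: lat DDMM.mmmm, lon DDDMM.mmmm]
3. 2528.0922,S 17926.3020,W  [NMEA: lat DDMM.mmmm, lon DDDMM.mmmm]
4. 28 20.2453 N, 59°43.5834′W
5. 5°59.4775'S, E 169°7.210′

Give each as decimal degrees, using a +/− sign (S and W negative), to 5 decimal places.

1. 53.10880, -53.96044
2. -22.69712, 49.03136
3. -25.46820, -179.43837
4. 28.33742, -59.72639
5. -5.99129, 169.12017

Point 1:
  φ: degrees = first 2 digits = 53, minutes = 6.5278; 53 + 6.5278/60 = 53.108797
  N ⇒ keep positive
  λ: degrees = first 3 digits = 53, minutes = 57.6261; 53 + 57.6261/60 = 53.960435
  W ⇒ negate
Point 2:
  Lat: degrees = first 2 digits = 22, minutes = 41.827; 22 + 41.827/60 = 22.697117
  S ⇒ negate
  Lon: degrees = first 3 digits = 49, minutes = 1.8818; 49 + 1.8818/60 = 49.031363
  E ⇒ keep positive
Point 3:
  Lat: split at 2 digits → 25° and 28.0922′; 25 + 28.0922/60 = 25.468203
  S ⇒ negate
  Longitude: degrees = first 3 digits = 179, minutes = 26.302; 179 + 26.302/60 = 179.438367
  W → negative
Point 4:
  Lat: 20.2453′ = 0.337422°; total 28.337422
  N ⇒ keep positive
  λ: 43.5834′ = 0.726390°; total 59.726390
  W ⇒ negate
Point 5:
  φ: 59.4775′ = 0.991292°; total 5.991292
  S ⇒ negate
  λ: 169 + 7.21/60 = 169.120167
  E ⇒ keep positive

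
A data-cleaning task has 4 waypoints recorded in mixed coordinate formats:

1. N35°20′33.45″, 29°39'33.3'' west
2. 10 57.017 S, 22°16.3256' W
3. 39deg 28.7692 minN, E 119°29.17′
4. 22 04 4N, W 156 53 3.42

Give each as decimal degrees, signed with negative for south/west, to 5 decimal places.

1. 35.34263, -29.65925
2. -10.95028, -22.27209
3. 39.47949, 119.48617
4. 22.06778, -156.88428

Point 1:
  φ: 35° + 20/60 + 33.45/3600 = 35 + 0.333333 + 0.009292 = 35.342625
  N → positive
  λ: 29° + 39/60 + 33.3/3600 = 29 + 0.650000 + 0.009250 = 29.659250
  W ⇒ negate
Point 2:
  φ: 57.017′ = 0.950283°; total 10.950283
  hemisphere S, so the sign is −
  λ: 22 + 16.3256/60 = 22.272093
  W ⇒ negate
Point 3:
  Latitude: 39 + 28.7692/60 = 39.479487
  N ⇒ keep positive
  Lon: 119 + 29.17/60 = 119.486167
  E → positive
Point 4:
  Lat: 22° + 4/60 + 4/3600 = 22 + 0.066667 + 0.001111 = 22.067778
  N → positive
  Longitude: 53′ + 3.42″ = 53.05700′; 156 + 53.05700/60 = 156.884283
  hemisphere W, so the sign is −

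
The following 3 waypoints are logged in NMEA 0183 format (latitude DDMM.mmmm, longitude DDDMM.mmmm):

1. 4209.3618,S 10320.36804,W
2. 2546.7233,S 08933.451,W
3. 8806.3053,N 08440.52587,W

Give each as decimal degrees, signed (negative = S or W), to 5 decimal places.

1. -42.15603, -103.33947
2. -25.77872, -89.55752
3. 88.10509, -84.67543

Point 1:
  φ: split at 2 digits → 42° and 9.3618′; 42 + 9.3618/60 = 42.156030
  S ⇒ negate
  Lon: degrees = first 3 digits = 103, minutes = 20.36804; 103 + 20.36804/60 = 103.339467
  W ⇒ negate
Point 2:
  φ: degrees = first 2 digits = 25, minutes = 46.7233; 25 + 46.7233/60 = 25.778722
  S ⇒ negate
  Longitude: split at 3 digits → 089° and 33.451′; 89 + 33.451/60 = 89.557517
  hemisphere W, so the sign is −
Point 3:
  Latitude: degrees = first 2 digits = 88, minutes = 6.3053; 88 + 6.3053/60 = 88.105088
  N ⇒ keep positive
  λ: degrees = first 3 digits = 84, minutes = 40.52587; 84 + 40.52587/60 = 84.675431
  W ⇒ negate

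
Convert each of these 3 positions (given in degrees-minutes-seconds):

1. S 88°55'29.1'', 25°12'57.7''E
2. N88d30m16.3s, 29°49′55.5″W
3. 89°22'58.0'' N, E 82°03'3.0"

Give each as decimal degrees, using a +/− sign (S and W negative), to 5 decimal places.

1. -88.92475, 25.21603
2. 88.50453, -29.83208
3. 89.38278, 82.05083

Point 1:
  Lat: 55′ + 29.1″ = 55.48500′; 88 + 55.48500/60 = 88.924750
  S → negative
  Longitude: 25° + 12/60 + 57.7/3600 = 25 + 0.200000 + 0.016028 = 25.216028
  E ⇒ keep positive
Point 2:
  Latitude: 30′ + 16.3″ = 30.27167′; 88 + 30.27167/60 = 88.504528
  N ⇒ keep positive
  λ: 29 + 49/60 + 55.5/3600 = 29.832083
  W ⇒ negate
Point 3:
  φ: 22′ + 58″ = 22.96667′; 89 + 22.96667/60 = 89.382778
  N → positive
  Lon: 82° + 3/60 + 3/3600 = 82 + 0.050000 + 0.000833 = 82.050833
  E → positive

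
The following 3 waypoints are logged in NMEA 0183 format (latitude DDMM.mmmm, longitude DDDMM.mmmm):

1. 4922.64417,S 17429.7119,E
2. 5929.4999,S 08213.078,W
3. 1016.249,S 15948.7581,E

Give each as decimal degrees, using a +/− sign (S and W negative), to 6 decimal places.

1. -49.377403, 174.495198
2. -59.491665, -82.217967
3. -10.270817, 159.812635

Point 1:
  Latitude: split at 2 digits → 49° and 22.64417′; 49 + 22.64417/60 = 49.3774028
  S ⇒ negate
  Lon: degrees = first 3 digits = 174, minutes = 29.7119; 174 + 29.7119/60 = 174.4951983
  E ⇒ keep positive
Point 2:
  φ: split at 2 digits → 59° and 29.4999′; 59 + 29.4999/60 = 59.4916650
  hemisphere S, so the sign is −
  Lon: degrees = first 3 digits = 82, minutes = 13.078; 82 + 13.078/60 = 82.2179667
  hemisphere W, so the sign is −
Point 3:
  φ: degrees = first 2 digits = 10, minutes = 16.249; 10 + 16.249/60 = 10.2708167
  S → negative
  λ: split at 3 digits → 159° and 48.7581′; 159 + 48.7581/60 = 159.8126350
  E → positive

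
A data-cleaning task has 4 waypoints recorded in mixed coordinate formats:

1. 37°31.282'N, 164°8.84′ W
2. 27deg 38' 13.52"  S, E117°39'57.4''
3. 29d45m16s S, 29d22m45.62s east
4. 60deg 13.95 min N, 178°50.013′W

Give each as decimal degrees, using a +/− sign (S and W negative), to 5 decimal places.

1. 37.52137, -164.14733
2. -27.63709, 117.66594
3. -29.75444, 29.37934
4. 60.23250, -178.83355

Point 1:
  Lat: 37 + 31.282/60 = 37.521367
  N ⇒ keep positive
  Longitude: 8.84′ = 0.147333°; total 164.147333
  W ⇒ negate
Point 2:
  Lat: 27° + 38/60 + 13.52/3600 = 27 + 0.633333 + 0.003756 = 27.637089
  S ⇒ negate
  λ: 117 + 39/60 + 57.4/3600 = 117.665944
  E ⇒ keep positive
Point 3:
  Latitude: 29° + 45/60 + 16/3600 = 29 + 0.750000 + 0.004444 = 29.754444
  hemisphere S, so the sign is −
  Longitude: 22′ + 45.62″ = 22.76033′; 29 + 22.76033/60 = 29.379339
  E ⇒ keep positive
Point 4:
  Latitude: 60 + 13.95/60 = 60.232500
  N ⇒ keep positive
  Longitude: 50.013′ = 0.833550°; total 178.833550
  hemisphere W, so the sign is −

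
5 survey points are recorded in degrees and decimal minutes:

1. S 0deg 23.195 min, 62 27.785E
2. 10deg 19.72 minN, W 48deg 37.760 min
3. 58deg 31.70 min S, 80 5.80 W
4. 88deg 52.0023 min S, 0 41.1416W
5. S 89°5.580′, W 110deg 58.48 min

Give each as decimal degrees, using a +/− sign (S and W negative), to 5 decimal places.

Point 1:
  Lat: 0 + 23.195/60 = 0.386583
  hemisphere S, so the sign is −
  Lon: 62 + 27.785/60 = 62.463083
  E ⇒ keep positive
Point 2:
  φ: 19.72′ = 0.328667°; total 10.328667
  N ⇒ keep positive
  Lon: 48 + 37.76/60 = 48.629333
  W → negative
Point 3:
  Lat: 31.7′ = 0.528333°; total 58.528333
  hemisphere S, so the sign is −
  λ: 5.8′ = 0.096667°; total 80.096667
  W ⇒ negate
Point 4:
  φ: 52.0023′ = 0.866705°; total 88.866705
  S ⇒ negate
  Lon: 41.1416′ = 0.685693°; total 0.685693
  hemisphere W, so the sign is −
Point 5:
  Latitude: 89 + 5.58/60 = 89.093000
  S ⇒ negate
  Lon: 58.48′ = 0.974667°; total 110.974667
  hemisphere W, so the sign is −

1. -0.38658, 62.46308
2. 10.32867, -48.62933
3. -58.52833, -80.09667
4. -88.86671, -0.68569
5. -89.09300, -110.97467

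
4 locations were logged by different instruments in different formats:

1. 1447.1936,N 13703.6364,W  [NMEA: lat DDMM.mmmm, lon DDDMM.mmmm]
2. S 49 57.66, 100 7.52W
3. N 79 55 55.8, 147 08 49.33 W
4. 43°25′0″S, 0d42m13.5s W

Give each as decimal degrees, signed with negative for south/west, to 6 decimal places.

Point 1:
  Latitude: split at 2 digits → 14° and 47.1936′; 14 + 47.1936/60 = 14.7865600
  N → positive
  Lon: split at 3 digits → 137° and 3.6364′; 137 + 3.6364/60 = 137.0606067
  W ⇒ negate
Point 2:
  Latitude: 49 + 57.66/60 = 49.9610000
  S ⇒ negate
  Lon: 7.52′ = 0.125333°; total 100.1253333
  W ⇒ negate
Point 3:
  Latitude: 79 + 55/60 + 55.8/3600 = 79.9321667
  N → positive
  λ: 8′ + 49.33″ = 8.82217′; 147 + 8.82217/60 = 147.1470361
  W ⇒ negate
Point 4:
  Lat: 43° + 25/60 + 0/3600 = 43 + 0.416667 + 0.000000 = 43.4166667
  S → negative
  λ: 0° + 42/60 + 13.5/3600 = 0 + 0.700000 + 0.003750 = 0.7037500
  W → negative

1. 14.786560, -137.060607
2. -49.961000, -100.125333
3. 79.932167, -147.147036
4. -43.416667, -0.703750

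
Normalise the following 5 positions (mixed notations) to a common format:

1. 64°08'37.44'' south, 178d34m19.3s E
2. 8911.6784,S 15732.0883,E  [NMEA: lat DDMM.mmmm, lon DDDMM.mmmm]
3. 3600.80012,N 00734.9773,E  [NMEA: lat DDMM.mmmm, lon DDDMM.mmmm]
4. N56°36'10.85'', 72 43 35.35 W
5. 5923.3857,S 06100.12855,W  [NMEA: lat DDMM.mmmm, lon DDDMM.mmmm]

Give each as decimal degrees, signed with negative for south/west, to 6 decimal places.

Point 1:
  φ: 64° + 8/60 + 37.44/3600 = 64 + 0.133333 + 0.010400 = 64.1437333
  hemisphere S, so the sign is −
  Lon: 178° + 34/60 + 19.3/3600 = 178 + 0.566667 + 0.005361 = 178.5720278
  E ⇒ keep positive
Point 2:
  Lat: split at 2 digits → 89° and 11.6784′; 89 + 11.6784/60 = 89.1946400
  hemisphere S, so the sign is −
  λ: degrees = first 3 digits = 157, minutes = 32.0883; 157 + 32.0883/60 = 157.5348050
  E ⇒ keep positive
Point 3:
  Latitude: split at 2 digits → 36° and 0.80012′; 36 + 0.80012/60 = 36.0133353
  N ⇒ keep positive
  Lon: degrees = first 3 digits = 7, minutes = 34.9773; 7 + 34.9773/60 = 7.5829550
  E ⇒ keep positive
Point 4:
  Lat: 56 + 36/60 + 10.85/3600 = 56.6030139
  N → positive
  Lon: 72° + 43/60 + 35.35/3600 = 72 + 0.716667 + 0.009819 = 72.7264861
  W ⇒ negate
Point 5:
  φ: degrees = first 2 digits = 59, minutes = 23.3857; 59 + 23.3857/60 = 59.3897617
  hemisphere S, so the sign is −
  Longitude: degrees = first 3 digits = 61, minutes = 0.12855; 61 + 0.12855/60 = 61.0021425
  W → negative

1. -64.143733, 178.572028
2. -89.194640, 157.534805
3. 36.013335, 7.582955
4. 56.603014, -72.726486
5. -59.389762, -61.002143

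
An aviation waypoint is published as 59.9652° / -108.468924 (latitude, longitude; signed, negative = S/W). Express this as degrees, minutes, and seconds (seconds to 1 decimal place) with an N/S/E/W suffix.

Latitude: 0.965200° → 57.91200′; 0.91200 × 60 = 54.720″
Longitude is negative → W; |value| = 108.468924
λ: 0.468924 × 60 = 28.13544′ → 28′, remainder × 60 = 8.126″

59°57′54.7″ N, 108°28′8.1″ W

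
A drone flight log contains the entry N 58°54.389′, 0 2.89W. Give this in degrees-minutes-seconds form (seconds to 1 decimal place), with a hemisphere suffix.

58°54′23.3″ N, 0°02′53.4″ W

Lat: 54.38900′ → 54′ and 0.38900 × 60 = 23.340″
Lon: fractional minutes 0.89000 × 60 = 53.400″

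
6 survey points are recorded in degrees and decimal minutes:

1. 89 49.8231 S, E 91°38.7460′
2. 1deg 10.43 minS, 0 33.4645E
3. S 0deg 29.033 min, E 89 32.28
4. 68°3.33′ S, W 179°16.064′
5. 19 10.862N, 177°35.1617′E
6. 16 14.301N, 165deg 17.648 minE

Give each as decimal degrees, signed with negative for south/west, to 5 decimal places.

1. -89.83039, 91.64577
2. -1.17383, 0.55774
3. -0.48388, 89.53800
4. -68.05550, -179.26773
5. 19.18103, 177.58603
6. 16.23835, 165.29413

Point 1:
  φ: 89 + 49.8231/60 = 89.830385
  S → negative
  Lon: 38.746′ = 0.645767°; total 91.645767
  E ⇒ keep positive
Point 2:
  Lat: 10.43′ = 0.173833°; total 1.173833
  S → negative
  λ: 33.4645′ = 0.557742°; total 0.557742
  E → positive
Point 3:
  Lat: 0 + 29.033/60 = 0.483883
  S ⇒ negate
  Lon: 89 + 32.28/60 = 89.538000
  E → positive
Point 4:
  Latitude: 68 + 3.33/60 = 68.055500
  hemisphere S, so the sign is −
  Longitude: 16.064′ = 0.267733°; total 179.267733
  hemisphere W, so the sign is −
Point 5:
  Lat: 10.862′ = 0.181033°; total 19.181033
  N ⇒ keep positive
  Lon: 35.1617′ = 0.586028°; total 177.586028
  E ⇒ keep positive
Point 6:
  φ: 16 + 14.301/60 = 16.238350
  N → positive
  λ: 165 + 17.648/60 = 165.294133
  E ⇒ keep positive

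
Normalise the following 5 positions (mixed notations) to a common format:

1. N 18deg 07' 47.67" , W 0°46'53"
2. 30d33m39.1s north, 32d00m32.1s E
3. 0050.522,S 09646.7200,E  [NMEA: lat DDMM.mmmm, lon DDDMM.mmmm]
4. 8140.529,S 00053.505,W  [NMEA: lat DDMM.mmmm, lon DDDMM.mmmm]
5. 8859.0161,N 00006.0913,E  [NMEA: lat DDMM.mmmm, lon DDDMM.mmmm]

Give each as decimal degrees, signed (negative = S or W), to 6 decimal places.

1. 18.129908, -0.781389
2. 30.560861, 32.008917
3. -0.842033, 96.778667
4. -81.675483, -0.891750
5. 88.983602, 0.101522

Point 1:
  φ: 18 + 7/60 + 47.67/3600 = 18.1299083
  N → positive
  λ: 0 + 46/60 + 53/3600 = 0.7813889
  W ⇒ negate
Point 2:
  φ: 30 + 33/60 + 39.1/3600 = 30.5608611
  N ⇒ keep positive
  Longitude: 0′ + 32.1″ = 0.53500′; 32 + 0.53500/60 = 32.0089167
  E ⇒ keep positive
Point 3:
  φ: degrees = first 2 digits = 0, minutes = 50.522; 0 + 50.522/60 = 0.8420333
  hemisphere S, so the sign is −
  Lon: degrees = first 3 digits = 96, minutes = 46.72; 96 + 46.72/60 = 96.7786667
  E → positive
Point 4:
  φ: split at 2 digits → 81° and 40.529′; 81 + 40.529/60 = 81.6754833
  S ⇒ negate
  Lon: split at 3 digits → 000° and 53.505′; 0 + 53.505/60 = 0.8917500
  W ⇒ negate
Point 5:
  Latitude: split at 2 digits → 88° and 59.0161′; 88 + 59.0161/60 = 88.9836017
  N → positive
  Lon: degrees = first 3 digits = 0, minutes = 6.0913; 0 + 6.0913/60 = 0.1015217
  E → positive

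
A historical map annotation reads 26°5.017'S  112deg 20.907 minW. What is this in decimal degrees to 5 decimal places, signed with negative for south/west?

-26.08362, -112.34845

φ: 5.017′ = 0.083617°; total 26.083617
hemisphere S, so the sign is −
Lon: 112 + 20.907/60 = 112.348450
W → negative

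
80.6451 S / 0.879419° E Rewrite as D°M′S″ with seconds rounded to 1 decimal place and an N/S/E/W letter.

80°38′42.4″ S, 0°52′45.9″ E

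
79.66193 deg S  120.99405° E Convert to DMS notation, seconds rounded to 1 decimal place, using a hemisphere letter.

φ: whole degrees 79; 39.71580′ → 39′ and 42.948″
Lon: 0.994050° → 59.64300′; 0.64300 × 60 = 38.580″

79°39′42.9″ S, 120°59′38.6″ E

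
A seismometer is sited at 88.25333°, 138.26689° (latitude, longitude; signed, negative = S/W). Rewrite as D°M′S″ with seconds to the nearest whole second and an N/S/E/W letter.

88°15′12″ N, 138°16′1″ E

Latitude: 0.253330 × 60 = 15.19980′ → 15′, remainder × 60 = 11.99″
λ: 0.266890° → 16.01340′; 0.01340 × 60 = 0.80″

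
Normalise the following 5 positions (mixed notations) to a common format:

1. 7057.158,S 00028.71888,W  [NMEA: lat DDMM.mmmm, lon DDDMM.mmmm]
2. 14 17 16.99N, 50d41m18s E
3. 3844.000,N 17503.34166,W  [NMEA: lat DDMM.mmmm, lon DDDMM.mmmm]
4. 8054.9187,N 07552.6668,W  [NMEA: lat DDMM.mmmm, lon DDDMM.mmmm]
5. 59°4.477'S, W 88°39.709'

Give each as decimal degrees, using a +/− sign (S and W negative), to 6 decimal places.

1. -70.952633, -0.478648
2. 14.288053, 50.688333
3. 38.733333, -175.055694
4. 80.915312, -75.877780
5. -59.074617, -88.661817

Point 1:
  Lat: split at 2 digits → 70° and 57.158′; 70 + 57.158/60 = 70.9526333
  S ⇒ negate
  Lon: split at 3 digits → 000° and 28.71888′; 0 + 28.71888/60 = 0.4786480
  hemisphere W, so the sign is −
Point 2:
  Latitude: 17′ + 16.99″ = 17.28317′; 14 + 17.28317/60 = 14.2880528
  N → positive
  λ: 50 + 41/60 + 18/3600 = 50.6883333
  E ⇒ keep positive
Point 3:
  φ: degrees = first 2 digits = 38, minutes = 44; 38 + 44/60 = 38.7333333
  N → positive
  Lon: split at 3 digits → 175° and 3.34166′; 175 + 3.34166/60 = 175.0556943
  W → negative
Point 4:
  Lat: split at 2 digits → 80° and 54.9187′; 80 + 54.9187/60 = 80.9153117
  N → positive
  Lon: degrees = first 3 digits = 75, minutes = 52.6668; 75 + 52.6668/60 = 75.8777800
  W → negative
Point 5:
  Latitude: 59 + 4.477/60 = 59.0746167
  S ⇒ negate
  λ: 88 + 39.709/60 = 88.6618167
  hemisphere W, so the sign is −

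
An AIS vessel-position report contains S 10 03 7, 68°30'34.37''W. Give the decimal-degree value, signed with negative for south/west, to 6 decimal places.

φ: 10° + 3/60 + 7/3600 = 10 + 0.050000 + 0.001944 = 10.0519444
S → negative
λ: 68 + 30/60 + 34.37/3600 = 68.5095472
W ⇒ negate

-10.051944, -68.509547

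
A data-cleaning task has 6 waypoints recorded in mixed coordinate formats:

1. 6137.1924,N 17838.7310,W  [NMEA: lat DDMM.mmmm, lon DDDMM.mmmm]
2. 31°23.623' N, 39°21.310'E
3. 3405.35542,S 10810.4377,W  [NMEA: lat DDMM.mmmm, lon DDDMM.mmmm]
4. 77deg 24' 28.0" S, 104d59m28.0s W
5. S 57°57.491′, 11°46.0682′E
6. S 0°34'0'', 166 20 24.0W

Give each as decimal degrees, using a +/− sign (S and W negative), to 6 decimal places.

Point 1:
  Lat: degrees = first 2 digits = 61, minutes = 37.1924; 61 + 37.1924/60 = 61.6198733
  N ⇒ keep positive
  Lon: split at 3 digits → 178° and 38.731′; 178 + 38.731/60 = 178.6455167
  W ⇒ negate
Point 2:
  Latitude: 31 + 23.623/60 = 31.3937167
  N → positive
  Longitude: 39 + 21.31/60 = 39.3551667
  E → positive
Point 3:
  φ: degrees = first 2 digits = 34, minutes = 5.35542; 34 + 5.35542/60 = 34.0892570
  hemisphere S, so the sign is −
  λ: degrees = first 3 digits = 108, minutes = 10.4377; 108 + 10.4377/60 = 108.1739617
  W → negative
Point 4:
  Latitude: 24′ + 28″ = 24.46667′; 77 + 24.46667/60 = 77.4077778
  hemisphere S, so the sign is −
  λ: 59′ + 28″ = 59.46667′; 104 + 59.46667/60 = 104.9911111
  W ⇒ negate
Point 5:
  φ: 57.491′ = 0.958183°; total 57.9581833
  hemisphere S, so the sign is −
  Longitude: 11 + 46.0682/60 = 11.7678033
  E ⇒ keep positive
Point 6:
  φ: 0 + 34/60 + 0/3600 = 0.5666667
  S ⇒ negate
  λ: 20′ + 24″ = 20.40000′; 166 + 20.40000/60 = 166.3400000
  W ⇒ negate

1. 61.619873, -178.645517
2. 31.393717, 39.355167
3. -34.089257, -108.173962
4. -77.407778, -104.991111
5. -57.958183, 11.767803
6. -0.566667, -166.340000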